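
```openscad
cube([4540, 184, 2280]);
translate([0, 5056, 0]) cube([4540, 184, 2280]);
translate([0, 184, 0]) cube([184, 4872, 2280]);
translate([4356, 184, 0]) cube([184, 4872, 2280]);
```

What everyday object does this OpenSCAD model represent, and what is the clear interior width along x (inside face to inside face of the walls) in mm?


A house (or room) frame. The interior width is 4172 mm.

Four 2280 mm walls enclosing a rectangle with no floor or roof — a room or house frame. Outside width is 4540 mm and wall thickness is 184 mm, so the interior width is 4540 − 2 × 184 = 4172 mm.


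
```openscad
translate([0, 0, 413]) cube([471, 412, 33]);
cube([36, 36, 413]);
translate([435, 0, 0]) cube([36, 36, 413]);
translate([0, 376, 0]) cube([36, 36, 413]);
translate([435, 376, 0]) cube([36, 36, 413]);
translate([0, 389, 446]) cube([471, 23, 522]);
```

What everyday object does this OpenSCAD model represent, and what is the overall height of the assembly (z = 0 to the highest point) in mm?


A chair. The overall height is 968 mm.

A slab on four corner posts with a tall panel at the back — a chair. The seat slab sits at z = 413 with thickness 33, and the 522 mm backrest starts at the seat top, so the overall height is 413 + 33 + 522 = 968 mm.


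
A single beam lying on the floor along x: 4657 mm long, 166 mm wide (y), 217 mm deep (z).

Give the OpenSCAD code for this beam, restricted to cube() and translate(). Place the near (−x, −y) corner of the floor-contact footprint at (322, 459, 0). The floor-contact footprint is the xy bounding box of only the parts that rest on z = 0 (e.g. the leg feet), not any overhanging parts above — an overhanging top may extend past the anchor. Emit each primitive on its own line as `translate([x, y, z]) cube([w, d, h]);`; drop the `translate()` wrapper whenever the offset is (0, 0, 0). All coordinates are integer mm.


translate([322, 459, 0]) cube([4657, 166, 217]);


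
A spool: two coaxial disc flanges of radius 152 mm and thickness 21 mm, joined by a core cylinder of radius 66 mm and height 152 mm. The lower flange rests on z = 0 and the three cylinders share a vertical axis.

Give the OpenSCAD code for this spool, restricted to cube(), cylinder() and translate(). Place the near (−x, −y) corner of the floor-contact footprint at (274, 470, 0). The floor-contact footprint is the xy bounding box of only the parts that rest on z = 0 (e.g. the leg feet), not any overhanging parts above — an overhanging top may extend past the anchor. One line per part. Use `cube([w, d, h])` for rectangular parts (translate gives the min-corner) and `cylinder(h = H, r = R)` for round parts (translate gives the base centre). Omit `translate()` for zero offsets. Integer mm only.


translate([426, 622, 0]) cylinder(h = 21, r = 152);
translate([426, 622, 21]) cylinder(h = 152, r = 66);
translate([426, 622, 173]) cylinder(h = 21, r = 152);


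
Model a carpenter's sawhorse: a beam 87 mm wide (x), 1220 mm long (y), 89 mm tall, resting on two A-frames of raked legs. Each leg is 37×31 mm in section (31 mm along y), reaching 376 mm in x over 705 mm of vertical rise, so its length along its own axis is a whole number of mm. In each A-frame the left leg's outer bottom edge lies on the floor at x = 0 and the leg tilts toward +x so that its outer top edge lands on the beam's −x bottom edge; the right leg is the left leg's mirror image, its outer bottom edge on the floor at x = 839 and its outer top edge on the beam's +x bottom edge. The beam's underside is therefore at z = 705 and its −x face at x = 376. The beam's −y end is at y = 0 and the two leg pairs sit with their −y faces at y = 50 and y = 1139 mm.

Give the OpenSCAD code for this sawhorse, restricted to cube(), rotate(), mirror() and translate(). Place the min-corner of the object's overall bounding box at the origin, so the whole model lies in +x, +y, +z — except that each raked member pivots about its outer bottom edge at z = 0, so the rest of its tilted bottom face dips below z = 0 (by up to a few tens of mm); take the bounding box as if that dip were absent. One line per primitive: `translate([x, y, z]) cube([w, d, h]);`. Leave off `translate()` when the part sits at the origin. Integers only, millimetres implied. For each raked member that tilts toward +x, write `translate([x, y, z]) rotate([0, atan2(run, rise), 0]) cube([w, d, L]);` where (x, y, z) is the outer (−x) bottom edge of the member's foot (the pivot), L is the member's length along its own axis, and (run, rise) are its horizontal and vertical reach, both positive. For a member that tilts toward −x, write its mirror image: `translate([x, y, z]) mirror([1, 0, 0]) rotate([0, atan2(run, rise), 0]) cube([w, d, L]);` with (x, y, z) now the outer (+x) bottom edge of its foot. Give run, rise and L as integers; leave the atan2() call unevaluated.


// leg length = √(376² + 705²) = 799
// right-leg outer foot x = 2·376 + 87 = 839
// beam min-corner = (376, 0, 705)
translate([376, 0, 705]) cube([87, 1220, 89]);
translate([0, 50, 0]) rotate([0, atan2(376, 705), 0]) cube([37, 31, 799]);
translate([839, 50, 0]) mirror([1, 0, 0]) rotate([0, atan2(376, 705), 0]) cube([37, 31, 799]);
translate([0, 1139, 0]) rotate([0, atan2(376, 705), 0]) cube([37, 31, 799]);
translate([839, 1139, 0]) mirror([1, 0, 0]) rotate([0, atan2(376, 705), 0]) cube([37, 31, 799]);


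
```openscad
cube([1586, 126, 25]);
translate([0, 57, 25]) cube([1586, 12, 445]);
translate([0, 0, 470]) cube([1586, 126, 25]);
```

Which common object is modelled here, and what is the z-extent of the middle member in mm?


An I-beam. The web height is 445 mm.

Two wide flanges with a thin centred web — an I-beam. Overall 495 mm minus two 25 mm flanges gives a web of 495 − 2·25 = 445 mm.


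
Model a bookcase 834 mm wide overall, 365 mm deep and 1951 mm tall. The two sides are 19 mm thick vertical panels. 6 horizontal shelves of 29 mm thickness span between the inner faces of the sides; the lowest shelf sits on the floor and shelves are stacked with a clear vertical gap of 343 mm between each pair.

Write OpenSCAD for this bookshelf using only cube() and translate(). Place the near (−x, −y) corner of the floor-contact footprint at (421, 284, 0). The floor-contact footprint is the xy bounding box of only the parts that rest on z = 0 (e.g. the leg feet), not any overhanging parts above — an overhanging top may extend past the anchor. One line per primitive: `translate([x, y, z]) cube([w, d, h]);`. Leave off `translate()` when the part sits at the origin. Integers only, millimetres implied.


translate([421, 284, 0]) cube([19, 365, 1951]);
translate([1236, 284, 0]) cube([19, 365, 1951]);
translate([440, 284, 0]) cube([796, 365, 29]);
translate([440, 284, 372]) cube([796, 365, 29]);
translate([440, 284, 744]) cube([796, 365, 29]);
translate([440, 284, 1116]) cube([796, 365, 29]);
translate([440, 284, 1488]) cube([796, 365, 29]);
translate([440, 284, 1860]) cube([796, 365, 29]);


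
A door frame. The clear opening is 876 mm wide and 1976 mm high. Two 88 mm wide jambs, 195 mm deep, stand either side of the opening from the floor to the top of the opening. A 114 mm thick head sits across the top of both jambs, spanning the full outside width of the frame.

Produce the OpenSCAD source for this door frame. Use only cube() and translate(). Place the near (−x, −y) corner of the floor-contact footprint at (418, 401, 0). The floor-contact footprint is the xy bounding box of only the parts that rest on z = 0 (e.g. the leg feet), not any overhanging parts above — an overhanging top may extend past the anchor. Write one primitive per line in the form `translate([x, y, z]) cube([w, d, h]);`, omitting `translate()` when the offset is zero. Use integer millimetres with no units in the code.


translate([418, 401, 0]) cube([88, 195, 1976]);
translate([1382, 401, 0]) cube([88, 195, 1976]);
translate([418, 401, 1976]) cube([1052, 195, 114]);


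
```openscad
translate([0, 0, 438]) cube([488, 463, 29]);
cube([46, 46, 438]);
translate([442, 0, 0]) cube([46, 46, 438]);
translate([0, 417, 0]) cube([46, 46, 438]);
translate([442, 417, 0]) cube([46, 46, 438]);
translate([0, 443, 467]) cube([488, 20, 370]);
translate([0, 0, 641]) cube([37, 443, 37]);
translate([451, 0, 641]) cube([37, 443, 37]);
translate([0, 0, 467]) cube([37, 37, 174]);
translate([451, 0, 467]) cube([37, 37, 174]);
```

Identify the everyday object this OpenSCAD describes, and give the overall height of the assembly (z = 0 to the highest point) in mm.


A chair. The overall height is 837 mm.

A slab on four corner posts with a tall panel at the back — a chair. The seat slab sits at z = 438 with thickness 29, and the 370 mm backrest starts at the seat top, so the overall height is 438 + 29 + 370 = 837 mm.


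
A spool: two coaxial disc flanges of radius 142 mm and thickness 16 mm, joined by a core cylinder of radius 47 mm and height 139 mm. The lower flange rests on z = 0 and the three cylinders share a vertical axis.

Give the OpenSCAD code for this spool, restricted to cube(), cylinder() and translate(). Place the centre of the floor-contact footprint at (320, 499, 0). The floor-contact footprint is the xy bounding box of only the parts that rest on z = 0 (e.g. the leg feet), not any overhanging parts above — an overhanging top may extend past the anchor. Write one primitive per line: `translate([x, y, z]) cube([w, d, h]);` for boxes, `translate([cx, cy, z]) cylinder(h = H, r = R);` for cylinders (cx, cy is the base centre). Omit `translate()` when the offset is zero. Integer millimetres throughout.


translate([320, 499, 0]) cylinder(h = 16, r = 142);
translate([320, 499, 16]) cylinder(h = 139, r = 47);
translate([320, 499, 155]) cylinder(h = 16, r = 142);


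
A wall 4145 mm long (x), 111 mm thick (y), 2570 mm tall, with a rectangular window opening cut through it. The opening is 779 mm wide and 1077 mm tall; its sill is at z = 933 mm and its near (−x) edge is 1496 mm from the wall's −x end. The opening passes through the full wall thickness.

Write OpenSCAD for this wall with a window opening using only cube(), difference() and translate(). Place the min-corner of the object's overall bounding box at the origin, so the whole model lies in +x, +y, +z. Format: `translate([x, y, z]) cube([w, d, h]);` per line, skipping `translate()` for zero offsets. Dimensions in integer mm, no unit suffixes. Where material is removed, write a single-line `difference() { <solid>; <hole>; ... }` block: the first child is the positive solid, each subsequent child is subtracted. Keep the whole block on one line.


difference() { cube([4145, 111, 2570]); translate([1496, 0, 933]) cube([779, 111, 1077]); }


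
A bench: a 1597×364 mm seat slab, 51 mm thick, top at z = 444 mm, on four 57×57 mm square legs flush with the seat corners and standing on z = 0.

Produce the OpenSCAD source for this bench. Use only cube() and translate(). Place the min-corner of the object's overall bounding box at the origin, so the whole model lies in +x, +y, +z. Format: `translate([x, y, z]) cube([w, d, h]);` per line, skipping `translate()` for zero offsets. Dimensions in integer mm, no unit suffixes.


// leg_h = 444 − 51 = 393
translate([0, 0, 393]) cube([1597, 364, 51]);
cube([57, 57, 393]);
translate([0, 307, 0]) cube([57, 57, 393]);
translate([1540, 0, 0]) cube([57, 57, 393]);
translate([1540, 307, 0]) cube([57, 57, 393]);


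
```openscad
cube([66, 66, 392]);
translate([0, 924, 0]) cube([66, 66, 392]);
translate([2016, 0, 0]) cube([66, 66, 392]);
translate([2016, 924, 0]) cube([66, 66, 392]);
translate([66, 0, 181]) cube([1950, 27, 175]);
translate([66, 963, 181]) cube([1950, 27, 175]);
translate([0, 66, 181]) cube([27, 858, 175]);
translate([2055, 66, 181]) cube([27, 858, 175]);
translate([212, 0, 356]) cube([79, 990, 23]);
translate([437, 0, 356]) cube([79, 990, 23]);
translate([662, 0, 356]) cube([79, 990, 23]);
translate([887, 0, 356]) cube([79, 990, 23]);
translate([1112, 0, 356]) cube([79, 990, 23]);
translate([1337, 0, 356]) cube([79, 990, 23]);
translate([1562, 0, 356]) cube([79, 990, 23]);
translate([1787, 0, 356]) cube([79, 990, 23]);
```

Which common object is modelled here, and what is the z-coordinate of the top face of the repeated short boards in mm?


A bed frame. The slat-top height is 379 mm.

Four posts, four rails, and a row of slats — a bed frame. Slats sit on the rails at z = 181 + 175 = 356; with slat thickness 23, the top is 379 mm.


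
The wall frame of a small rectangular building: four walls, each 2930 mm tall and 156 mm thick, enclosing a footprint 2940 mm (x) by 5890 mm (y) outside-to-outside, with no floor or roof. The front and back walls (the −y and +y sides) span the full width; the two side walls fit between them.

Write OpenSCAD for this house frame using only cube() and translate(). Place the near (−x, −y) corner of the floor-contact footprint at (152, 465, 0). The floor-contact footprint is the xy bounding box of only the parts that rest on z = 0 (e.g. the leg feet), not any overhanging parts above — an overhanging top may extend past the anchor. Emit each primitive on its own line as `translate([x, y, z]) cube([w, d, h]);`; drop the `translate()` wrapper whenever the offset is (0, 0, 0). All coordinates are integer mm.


translate([152, 465, 0]) cube([2940, 156, 2930]);
translate([152, 6199, 0]) cube([2940, 156, 2930]);
translate([152, 621, 0]) cube([156, 5578, 2930]);
translate([2936, 621, 0]) cube([156, 5578, 2930]);


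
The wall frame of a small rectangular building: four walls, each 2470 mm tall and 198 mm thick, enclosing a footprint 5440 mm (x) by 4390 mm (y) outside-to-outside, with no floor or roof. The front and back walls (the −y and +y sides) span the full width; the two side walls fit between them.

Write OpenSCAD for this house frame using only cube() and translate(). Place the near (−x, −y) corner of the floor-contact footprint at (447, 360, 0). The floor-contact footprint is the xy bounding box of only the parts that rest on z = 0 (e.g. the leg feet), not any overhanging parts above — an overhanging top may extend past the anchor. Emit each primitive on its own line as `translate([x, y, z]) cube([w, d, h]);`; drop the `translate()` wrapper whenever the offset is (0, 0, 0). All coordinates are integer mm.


translate([447, 360, 0]) cube([5440, 198, 2470]);
translate([447, 4552, 0]) cube([5440, 198, 2470]);
translate([447, 558, 0]) cube([198, 3994, 2470]);
translate([5689, 558, 0]) cube([198, 3994, 2470]);


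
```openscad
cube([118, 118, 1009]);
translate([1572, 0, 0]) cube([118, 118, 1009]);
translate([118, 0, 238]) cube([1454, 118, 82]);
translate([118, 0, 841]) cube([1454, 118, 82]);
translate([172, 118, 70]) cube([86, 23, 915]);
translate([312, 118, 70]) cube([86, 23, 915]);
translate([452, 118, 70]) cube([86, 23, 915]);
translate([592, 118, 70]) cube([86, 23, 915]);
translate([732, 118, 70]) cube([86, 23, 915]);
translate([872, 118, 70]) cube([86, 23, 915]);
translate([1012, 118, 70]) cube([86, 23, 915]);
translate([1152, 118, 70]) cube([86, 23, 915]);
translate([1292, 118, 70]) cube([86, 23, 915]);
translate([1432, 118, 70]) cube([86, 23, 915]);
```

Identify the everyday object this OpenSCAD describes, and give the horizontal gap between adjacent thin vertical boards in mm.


A fence section. The picket gap is 54 mm.

Two posts, two rails, 10 pickets — a fence section. Span 1454 mm holds 10 pickets of 86 mm with 11 equal gaps: ⌊(1454 − 10·86) / 11⌋ = 54 mm.


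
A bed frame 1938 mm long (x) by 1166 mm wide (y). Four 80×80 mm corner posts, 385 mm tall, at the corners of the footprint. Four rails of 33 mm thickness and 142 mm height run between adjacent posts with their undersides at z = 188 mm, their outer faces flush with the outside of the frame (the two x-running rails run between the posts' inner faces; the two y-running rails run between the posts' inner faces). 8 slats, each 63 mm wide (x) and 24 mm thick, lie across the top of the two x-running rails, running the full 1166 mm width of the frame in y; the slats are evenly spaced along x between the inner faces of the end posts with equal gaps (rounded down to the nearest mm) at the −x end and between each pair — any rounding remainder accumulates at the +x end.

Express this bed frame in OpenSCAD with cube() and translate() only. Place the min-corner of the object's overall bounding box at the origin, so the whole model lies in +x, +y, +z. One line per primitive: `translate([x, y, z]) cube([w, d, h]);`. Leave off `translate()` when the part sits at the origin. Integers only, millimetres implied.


// slat z = rail_z + rail_h = 188 + 142 = 330
// slat gap = ⌊(1778 − 8·63) / 9⌋ = 141
cube([80, 80, 385]);
translate([0, 1086, 0]) cube([80, 80, 385]);
translate([1858, 0, 0]) cube([80, 80, 385]);
translate([1858, 1086, 0]) cube([80, 80, 385]);
translate([80, 0, 188]) cube([1778, 33, 142]);
translate([80, 1133, 188]) cube([1778, 33, 142]);
translate([0, 80, 188]) cube([33, 1006, 142]);
translate([1905, 80, 188]) cube([33, 1006, 142]);
translate([221, 0, 330]) cube([63, 1166, 24]);
translate([425, 0, 330]) cube([63, 1166, 24]);
translate([629, 0, 330]) cube([63, 1166, 24]);
translate([833, 0, 330]) cube([63, 1166, 24]);
translate([1037, 0, 330]) cube([63, 1166, 24]);
translate([1241, 0, 330]) cube([63, 1166, 24]);
translate([1445, 0, 330]) cube([63, 1166, 24]);
translate([1649, 0, 330]) cube([63, 1166, 24]);


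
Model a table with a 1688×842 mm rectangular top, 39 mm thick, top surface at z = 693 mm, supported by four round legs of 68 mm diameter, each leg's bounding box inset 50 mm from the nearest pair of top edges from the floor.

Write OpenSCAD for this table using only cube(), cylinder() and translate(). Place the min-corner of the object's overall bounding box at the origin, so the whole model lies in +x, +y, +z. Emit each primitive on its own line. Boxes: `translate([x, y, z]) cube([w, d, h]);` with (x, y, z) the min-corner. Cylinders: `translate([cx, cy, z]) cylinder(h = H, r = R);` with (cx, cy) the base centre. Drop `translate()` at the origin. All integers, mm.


translate([0, 0, 654]) cube([1688, 842, 39]);
translate([84, 84, 0]) cylinder(h = 654, r = 34);
translate([1604, 84, 0]) cylinder(h = 654, r = 34);
translate([84, 758, 0]) cylinder(h = 654, r = 34);
translate([1604, 758, 0]) cylinder(h = 654, r = 34);


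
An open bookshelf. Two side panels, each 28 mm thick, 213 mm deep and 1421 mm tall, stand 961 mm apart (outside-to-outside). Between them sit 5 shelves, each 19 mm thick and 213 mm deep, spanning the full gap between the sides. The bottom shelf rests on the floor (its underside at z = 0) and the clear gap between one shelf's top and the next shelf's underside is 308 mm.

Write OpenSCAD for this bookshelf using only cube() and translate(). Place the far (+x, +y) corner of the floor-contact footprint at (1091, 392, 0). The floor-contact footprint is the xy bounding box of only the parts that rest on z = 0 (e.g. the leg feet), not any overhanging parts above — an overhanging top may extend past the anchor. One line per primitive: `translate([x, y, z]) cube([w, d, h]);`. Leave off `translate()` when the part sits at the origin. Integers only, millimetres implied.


translate([130, 179, 0]) cube([28, 213, 1421]);
translate([1063, 179, 0]) cube([28, 213, 1421]);
translate([158, 179, 0]) cube([905, 213, 19]);
translate([158, 179, 327]) cube([905, 213, 19]);
translate([158, 179, 654]) cube([905, 213, 19]);
translate([158, 179, 981]) cube([905, 213, 19]);
translate([158, 179, 1308]) cube([905, 213, 19]);


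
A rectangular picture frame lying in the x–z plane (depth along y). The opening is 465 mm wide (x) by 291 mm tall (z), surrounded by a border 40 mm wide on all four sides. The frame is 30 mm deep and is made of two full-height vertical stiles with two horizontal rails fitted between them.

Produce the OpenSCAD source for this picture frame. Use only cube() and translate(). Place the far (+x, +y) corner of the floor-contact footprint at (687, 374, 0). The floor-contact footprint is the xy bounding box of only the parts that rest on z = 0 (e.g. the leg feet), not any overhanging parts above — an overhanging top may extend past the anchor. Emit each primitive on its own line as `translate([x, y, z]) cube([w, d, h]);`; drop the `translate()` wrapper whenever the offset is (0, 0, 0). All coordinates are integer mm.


translate([142, 344, 0]) cube([40, 30, 371]);
translate([647, 344, 0]) cube([40, 30, 371]);
translate([182, 344, 0]) cube([465, 30, 40]);
translate([182, 344, 331]) cube([465, 30, 40]);


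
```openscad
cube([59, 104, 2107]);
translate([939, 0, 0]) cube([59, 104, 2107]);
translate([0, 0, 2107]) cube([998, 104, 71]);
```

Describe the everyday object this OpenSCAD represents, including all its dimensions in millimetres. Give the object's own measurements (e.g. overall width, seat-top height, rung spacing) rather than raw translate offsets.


A door frame. The clear opening is 880 mm wide and 2107 mm high. Two 59 mm wide jambs, 104 mm deep, stand either side of the opening from the floor to the top of the opening. A 71 mm thick head sits across the top of both jambs, spanning the full outside width of the frame.


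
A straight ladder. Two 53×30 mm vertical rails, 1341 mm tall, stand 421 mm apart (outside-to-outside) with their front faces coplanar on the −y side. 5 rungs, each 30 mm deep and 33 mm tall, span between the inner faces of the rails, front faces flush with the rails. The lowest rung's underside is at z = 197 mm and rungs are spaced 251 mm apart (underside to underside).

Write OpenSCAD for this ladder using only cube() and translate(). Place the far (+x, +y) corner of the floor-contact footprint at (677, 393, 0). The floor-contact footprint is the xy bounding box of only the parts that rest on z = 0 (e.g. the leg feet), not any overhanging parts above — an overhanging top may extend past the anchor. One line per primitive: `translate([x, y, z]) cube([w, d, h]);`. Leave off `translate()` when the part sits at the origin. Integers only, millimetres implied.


// rung span = 421 - 2*53 = 315
// rung[k] z = 197 + k*251
translate([256, 363, 0]) cube([53, 30, 1341]);
translate([624, 363, 0]) cube([53, 30, 1341]);
translate([309, 363, 197]) cube([315, 30, 33]);
translate([309, 363, 448]) cube([315, 30, 33]);
translate([309, 363, 699]) cube([315, 30, 33]);
translate([309, 363, 950]) cube([315, 30, 33]);
translate([309, 363, 1201]) cube([315, 30, 33]);


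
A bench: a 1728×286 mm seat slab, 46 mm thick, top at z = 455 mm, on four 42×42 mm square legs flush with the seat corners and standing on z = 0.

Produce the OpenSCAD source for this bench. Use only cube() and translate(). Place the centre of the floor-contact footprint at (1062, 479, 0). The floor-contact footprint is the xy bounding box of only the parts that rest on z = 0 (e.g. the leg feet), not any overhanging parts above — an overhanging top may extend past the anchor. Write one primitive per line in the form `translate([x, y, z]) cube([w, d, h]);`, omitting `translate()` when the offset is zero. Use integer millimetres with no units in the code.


// leg_h = 455 − 46 = 409
translate([198, 336, 409]) cube([1728, 286, 46]);
translate([198, 336, 0]) cube([42, 42, 409]);
translate([198, 580, 0]) cube([42, 42, 409]);
translate([1884, 336, 0]) cube([42, 42, 409]);
translate([1884, 580, 0]) cube([42, 42, 409]);


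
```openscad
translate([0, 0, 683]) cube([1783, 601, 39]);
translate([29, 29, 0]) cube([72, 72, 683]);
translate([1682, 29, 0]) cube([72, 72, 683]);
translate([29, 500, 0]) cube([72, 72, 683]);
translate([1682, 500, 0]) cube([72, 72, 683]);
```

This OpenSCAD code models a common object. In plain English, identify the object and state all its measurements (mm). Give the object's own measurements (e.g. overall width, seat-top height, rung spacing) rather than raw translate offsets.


A table: top 1783 mm (x) × 601 mm (y), 39 mm thick, upper face at z = 722 mm, on four 72×72 mm square legs, each inset 29 mm from the nearest pair of top edges from z = 0 to the bottom of the top.


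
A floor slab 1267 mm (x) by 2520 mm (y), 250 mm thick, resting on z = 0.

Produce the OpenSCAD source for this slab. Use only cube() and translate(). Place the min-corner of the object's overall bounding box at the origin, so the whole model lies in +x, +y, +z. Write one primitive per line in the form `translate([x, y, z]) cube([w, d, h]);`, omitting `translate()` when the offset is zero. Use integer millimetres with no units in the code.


cube([1267, 2520, 250]);


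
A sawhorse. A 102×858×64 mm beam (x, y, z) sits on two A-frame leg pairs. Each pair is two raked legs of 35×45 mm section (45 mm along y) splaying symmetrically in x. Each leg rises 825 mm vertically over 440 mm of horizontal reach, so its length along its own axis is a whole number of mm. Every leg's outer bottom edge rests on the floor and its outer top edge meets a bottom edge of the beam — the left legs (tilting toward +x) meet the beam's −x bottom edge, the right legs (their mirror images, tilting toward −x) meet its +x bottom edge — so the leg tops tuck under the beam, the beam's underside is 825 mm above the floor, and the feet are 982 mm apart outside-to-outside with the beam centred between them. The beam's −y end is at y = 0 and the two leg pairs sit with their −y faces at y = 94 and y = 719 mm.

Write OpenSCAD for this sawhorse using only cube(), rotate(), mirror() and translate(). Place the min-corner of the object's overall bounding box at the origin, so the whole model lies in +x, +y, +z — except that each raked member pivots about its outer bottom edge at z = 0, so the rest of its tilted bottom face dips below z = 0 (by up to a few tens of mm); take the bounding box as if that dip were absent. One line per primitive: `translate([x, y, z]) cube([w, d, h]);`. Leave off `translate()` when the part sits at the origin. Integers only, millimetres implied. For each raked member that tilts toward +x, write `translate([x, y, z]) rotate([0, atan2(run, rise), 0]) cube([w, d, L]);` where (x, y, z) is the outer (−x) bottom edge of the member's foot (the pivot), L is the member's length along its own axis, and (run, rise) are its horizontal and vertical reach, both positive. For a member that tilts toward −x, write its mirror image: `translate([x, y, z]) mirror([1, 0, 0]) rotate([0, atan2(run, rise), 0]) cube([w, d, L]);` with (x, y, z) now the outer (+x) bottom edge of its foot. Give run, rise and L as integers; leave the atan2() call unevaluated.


// leg length = √(440² + 825²) = 935
// right-leg outer foot x = 2·440 + 102 = 982
// beam min-corner = (440, 0, 825)
translate([440, 0, 825]) cube([102, 858, 64]);
translate([0, 94, 0]) rotate([0, atan2(440, 825), 0]) cube([35, 45, 935]);
translate([982, 94, 0]) mirror([1, 0, 0]) rotate([0, atan2(440, 825), 0]) cube([35, 45, 935]);
translate([0, 719, 0]) rotate([0, atan2(440, 825), 0]) cube([35, 45, 935]);
translate([982, 719, 0]) mirror([1, 0, 0]) rotate([0, atan2(440, 825), 0]) cube([35, 45, 935]);


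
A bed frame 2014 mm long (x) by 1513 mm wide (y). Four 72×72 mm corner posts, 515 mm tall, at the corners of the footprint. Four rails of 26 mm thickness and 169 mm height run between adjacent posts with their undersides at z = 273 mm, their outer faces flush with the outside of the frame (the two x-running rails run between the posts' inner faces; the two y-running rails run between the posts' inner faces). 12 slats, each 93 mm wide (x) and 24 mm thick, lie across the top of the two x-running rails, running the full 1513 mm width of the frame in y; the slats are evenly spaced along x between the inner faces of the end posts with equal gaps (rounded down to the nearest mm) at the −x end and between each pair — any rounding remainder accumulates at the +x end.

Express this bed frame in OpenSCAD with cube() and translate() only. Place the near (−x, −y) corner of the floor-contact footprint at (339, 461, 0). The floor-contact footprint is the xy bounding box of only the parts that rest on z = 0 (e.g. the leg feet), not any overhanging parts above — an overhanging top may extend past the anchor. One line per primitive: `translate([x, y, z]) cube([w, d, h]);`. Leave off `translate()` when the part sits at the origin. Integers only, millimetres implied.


translate([339, 461, 0]) cube([72, 72, 515]);
translate([339, 1902, 0]) cube([72, 72, 515]);
translate([2281, 461, 0]) cube([72, 72, 515]);
translate([2281, 1902, 0]) cube([72, 72, 515]);
translate([411, 461, 273]) cube([1870, 26, 169]);
translate([411, 1948, 273]) cube([1870, 26, 169]);
translate([339, 533, 273]) cube([26, 1369, 169]);
translate([2327, 533, 273]) cube([26, 1369, 169]);
translate([469, 461, 442]) cube([93, 1513, 24]);
translate([620, 461, 442]) cube([93, 1513, 24]);
translate([771, 461, 442]) cube([93, 1513, 24]);
translate([922, 461, 442]) cube([93, 1513, 24]);
translate([1073, 461, 442]) cube([93, 1513, 24]);
translate([1224, 461, 442]) cube([93, 1513, 24]);
translate([1375, 461, 442]) cube([93, 1513, 24]);
translate([1526, 461, 442]) cube([93, 1513, 24]);
translate([1677, 461, 442]) cube([93, 1513, 24]);
translate([1828, 461, 442]) cube([93, 1513, 24]);
translate([1979, 461, 442]) cube([93, 1513, 24]);
translate([2130, 461, 442]) cube([93, 1513, 24]);


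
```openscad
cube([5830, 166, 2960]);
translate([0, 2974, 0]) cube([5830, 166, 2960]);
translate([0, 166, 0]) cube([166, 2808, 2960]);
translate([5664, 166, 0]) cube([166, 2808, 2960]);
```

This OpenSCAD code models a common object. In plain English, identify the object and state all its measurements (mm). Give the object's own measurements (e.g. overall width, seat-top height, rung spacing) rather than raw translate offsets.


The wall frame of a small rectangular building: four walls, each 2960 mm tall and 166 mm thick, enclosing a footprint 5830 mm (x) by 3140 mm (y) outside-to-outside, with no floor or roof. The front and back walls (the −y and +y sides) span the full width; the two side walls fit between them.


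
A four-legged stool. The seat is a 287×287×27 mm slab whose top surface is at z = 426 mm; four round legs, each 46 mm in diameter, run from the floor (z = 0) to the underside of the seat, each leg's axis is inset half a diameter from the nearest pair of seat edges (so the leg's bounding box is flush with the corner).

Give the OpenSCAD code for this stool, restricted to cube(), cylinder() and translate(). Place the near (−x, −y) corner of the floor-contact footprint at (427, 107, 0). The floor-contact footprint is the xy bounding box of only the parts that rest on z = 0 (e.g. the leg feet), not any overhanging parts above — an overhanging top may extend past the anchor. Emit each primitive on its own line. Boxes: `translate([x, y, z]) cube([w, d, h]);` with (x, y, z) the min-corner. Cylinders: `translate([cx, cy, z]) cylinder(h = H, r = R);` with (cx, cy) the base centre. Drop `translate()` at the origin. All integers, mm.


translate([427, 107, 399]) cube([287, 287, 27]);
translate([450, 130, 0]) cylinder(h = 399, r = 23);
translate([691, 130, 0]) cylinder(h = 399, r = 23);
translate([450, 371, 0]) cylinder(h = 399, r = 23);
translate([691, 371, 0]) cylinder(h = 399, r = 23);


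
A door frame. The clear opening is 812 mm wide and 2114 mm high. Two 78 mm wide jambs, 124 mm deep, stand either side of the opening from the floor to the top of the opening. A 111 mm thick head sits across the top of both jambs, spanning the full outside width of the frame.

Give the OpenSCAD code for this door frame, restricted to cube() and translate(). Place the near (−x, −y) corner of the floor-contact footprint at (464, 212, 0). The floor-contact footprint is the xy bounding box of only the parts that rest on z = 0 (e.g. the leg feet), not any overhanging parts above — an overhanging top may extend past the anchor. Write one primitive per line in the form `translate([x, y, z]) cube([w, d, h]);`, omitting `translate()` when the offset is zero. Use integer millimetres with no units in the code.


translate([464, 212, 0]) cube([78, 124, 2114]);
translate([1354, 212, 0]) cube([78, 124, 2114]);
translate([464, 212, 2114]) cube([968, 124, 111]);


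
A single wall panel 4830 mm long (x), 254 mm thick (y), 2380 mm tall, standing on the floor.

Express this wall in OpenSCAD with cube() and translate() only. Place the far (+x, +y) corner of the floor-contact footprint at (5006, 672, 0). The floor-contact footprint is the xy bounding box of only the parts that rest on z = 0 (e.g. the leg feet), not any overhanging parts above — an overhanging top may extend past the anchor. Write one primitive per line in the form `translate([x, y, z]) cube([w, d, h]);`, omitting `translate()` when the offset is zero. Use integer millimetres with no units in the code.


translate([176, 418, 0]) cube([4830, 254, 2380]);


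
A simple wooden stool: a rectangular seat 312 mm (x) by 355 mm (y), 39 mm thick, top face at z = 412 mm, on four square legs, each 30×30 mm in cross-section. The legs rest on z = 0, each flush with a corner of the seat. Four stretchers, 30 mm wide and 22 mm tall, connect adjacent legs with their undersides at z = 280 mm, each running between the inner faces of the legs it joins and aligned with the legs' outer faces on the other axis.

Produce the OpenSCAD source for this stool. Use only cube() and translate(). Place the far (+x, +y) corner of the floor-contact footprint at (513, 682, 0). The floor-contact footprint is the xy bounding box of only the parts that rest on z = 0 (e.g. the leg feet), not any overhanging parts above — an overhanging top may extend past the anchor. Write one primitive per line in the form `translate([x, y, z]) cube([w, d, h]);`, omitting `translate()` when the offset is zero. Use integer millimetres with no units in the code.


// leg_h = 412 - 39 = 373
// stretcher span = 312 - 2*30 = 252
translate([201, 327, 373]) cube([312, 355, 39]);
translate([201, 327, 0]) cube([30, 30, 373]);
translate([483, 327, 0]) cube([30, 30, 373]);
translate([201, 652, 0]) cube([30, 30, 373]);
translate([483, 652, 0]) cube([30, 30, 373]);
translate([231, 327, 280]) cube([252, 30, 22]);
translate([231, 652, 280]) cube([252, 30, 22]);
translate([201, 357, 280]) cube([30, 295, 22]);
translate([483, 357, 280]) cube([30, 295, 22]);


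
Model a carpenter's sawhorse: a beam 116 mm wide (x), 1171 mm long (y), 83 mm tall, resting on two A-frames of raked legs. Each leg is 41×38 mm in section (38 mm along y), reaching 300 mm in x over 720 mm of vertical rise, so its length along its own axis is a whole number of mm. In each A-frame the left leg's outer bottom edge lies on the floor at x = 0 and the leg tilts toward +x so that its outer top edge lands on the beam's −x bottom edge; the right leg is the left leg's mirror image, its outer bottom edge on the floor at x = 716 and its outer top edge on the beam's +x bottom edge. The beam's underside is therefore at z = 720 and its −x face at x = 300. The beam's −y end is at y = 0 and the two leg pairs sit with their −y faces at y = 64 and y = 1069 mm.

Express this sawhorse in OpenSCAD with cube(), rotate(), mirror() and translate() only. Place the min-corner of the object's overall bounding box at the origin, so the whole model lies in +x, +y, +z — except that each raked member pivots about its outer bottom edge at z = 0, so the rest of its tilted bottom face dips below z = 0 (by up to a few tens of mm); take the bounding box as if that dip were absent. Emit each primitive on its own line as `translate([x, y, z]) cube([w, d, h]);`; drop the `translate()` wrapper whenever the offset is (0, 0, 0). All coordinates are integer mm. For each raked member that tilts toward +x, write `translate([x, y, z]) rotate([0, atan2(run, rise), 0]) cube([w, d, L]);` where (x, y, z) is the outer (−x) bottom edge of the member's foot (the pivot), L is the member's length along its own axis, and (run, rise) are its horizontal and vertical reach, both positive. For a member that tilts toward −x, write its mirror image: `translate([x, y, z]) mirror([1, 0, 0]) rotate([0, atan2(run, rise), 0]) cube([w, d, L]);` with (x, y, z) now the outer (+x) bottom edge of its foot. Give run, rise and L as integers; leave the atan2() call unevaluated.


translate([300, 0, 720]) cube([116, 1171, 83]);
translate([0, 64, 0]) rotate([0, atan2(300, 720), 0]) cube([41, 38, 780]);
translate([716, 64, 0]) mirror([1, 0, 0]) rotate([0, atan2(300, 720), 0]) cube([41, 38, 780]);
translate([0, 1069, 0]) rotate([0, atan2(300, 720), 0]) cube([41, 38, 780]);
translate([716, 1069, 0]) mirror([1, 0, 0]) rotate([0, atan2(300, 720), 0]) cube([41, 38, 780]);


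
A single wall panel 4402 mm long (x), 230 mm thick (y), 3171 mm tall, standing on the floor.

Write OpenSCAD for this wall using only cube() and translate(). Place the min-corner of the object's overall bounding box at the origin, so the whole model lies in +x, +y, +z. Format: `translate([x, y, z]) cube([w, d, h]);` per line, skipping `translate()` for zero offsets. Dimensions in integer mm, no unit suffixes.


cube([4402, 230, 3171]);


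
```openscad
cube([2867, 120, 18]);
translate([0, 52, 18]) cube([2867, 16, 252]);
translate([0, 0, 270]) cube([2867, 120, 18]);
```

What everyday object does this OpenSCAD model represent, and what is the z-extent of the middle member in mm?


An I-beam. The web height is 252 mm.

Two wide flanges with a thin centred web — an I-beam. Overall 288 mm minus two 18 mm flanges gives a web of 288 − 2·18 = 252 mm.


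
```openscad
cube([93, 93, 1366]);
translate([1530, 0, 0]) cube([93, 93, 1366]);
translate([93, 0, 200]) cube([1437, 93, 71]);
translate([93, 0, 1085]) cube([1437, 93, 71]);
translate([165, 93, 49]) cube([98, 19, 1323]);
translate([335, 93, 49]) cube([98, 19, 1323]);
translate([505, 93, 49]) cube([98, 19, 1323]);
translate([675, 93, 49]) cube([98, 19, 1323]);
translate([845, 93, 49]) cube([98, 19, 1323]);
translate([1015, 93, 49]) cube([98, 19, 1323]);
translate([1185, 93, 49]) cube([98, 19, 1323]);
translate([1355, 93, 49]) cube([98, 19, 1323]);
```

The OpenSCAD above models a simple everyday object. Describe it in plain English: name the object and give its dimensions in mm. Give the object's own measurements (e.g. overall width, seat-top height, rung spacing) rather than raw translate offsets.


A fence section. Two 93×93 mm posts, 1366 mm tall, stand on the floor with a clear span of 1437 mm between their inner faces. Two horizontal rails of 93×71 mm section span the gap between the posts with their undersides at z = 200 mm and z = 1085 mm, flush with the posts' −y face. 8 pickets, each 98 mm wide, 19 mm thick and 1323 mm tall, are fixed to the +y face of the rails with their bottoms at z = 49 mm, spaced across the span with a 72 mm gap after the −x post and between neighbouring pickets, with 77 mm left before the +x post.


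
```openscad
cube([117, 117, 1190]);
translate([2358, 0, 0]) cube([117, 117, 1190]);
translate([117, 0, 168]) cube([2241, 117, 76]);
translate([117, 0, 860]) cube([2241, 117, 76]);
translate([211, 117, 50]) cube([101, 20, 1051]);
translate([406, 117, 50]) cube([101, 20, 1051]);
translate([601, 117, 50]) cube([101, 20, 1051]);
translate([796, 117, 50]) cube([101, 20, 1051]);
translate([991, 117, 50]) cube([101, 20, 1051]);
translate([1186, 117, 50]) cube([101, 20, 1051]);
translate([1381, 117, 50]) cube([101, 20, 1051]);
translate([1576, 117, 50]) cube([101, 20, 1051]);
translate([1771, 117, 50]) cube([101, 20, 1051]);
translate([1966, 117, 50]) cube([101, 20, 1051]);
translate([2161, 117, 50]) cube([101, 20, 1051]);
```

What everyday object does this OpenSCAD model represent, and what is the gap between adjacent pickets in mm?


A fence section. The picket gap is 94 mm.

Two posts, two rails, 11 pickets — a fence section. Span 2241 mm holds 11 pickets of 101 mm with 12 equal gaps: ⌊(2241 − 11·101) / 12⌋ = 94 mm.


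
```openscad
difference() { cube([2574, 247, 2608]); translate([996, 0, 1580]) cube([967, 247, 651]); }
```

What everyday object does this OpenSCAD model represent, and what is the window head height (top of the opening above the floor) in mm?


A wall with a window opening. The window head height is 2231 mm.

A wall with a rectangular opening subtracted — a window. Sill at z = 1580, opening 651 mm tall, so the head is at 1580 + 651 = 2231 mm.
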